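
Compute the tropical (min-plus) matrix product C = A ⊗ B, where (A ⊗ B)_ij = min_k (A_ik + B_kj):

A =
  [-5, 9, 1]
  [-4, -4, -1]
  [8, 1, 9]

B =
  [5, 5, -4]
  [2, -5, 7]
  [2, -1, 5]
A ⊗ B =
  [0, 0, -9]
  [-2, -9, -8]
  [3, -4, 4]

Apply the min-plus product entry-by-entry:
  C[0][0] = min over k of (A[0][0] + B[0][0] = -5 + 5 = 0, A[0][1] + B[1][0] = 9 + 2 = 11, A[0][2] + B[2][0] = 1 + 2 = 3) = 0 (attained at k = 0)
  C[0][1] = min over k of (A[0][0] + B[0][1] = -5 + 5 = 0, A[0][1] + B[1][1] = 9 + -5 = 4, A[0][2] + B[2][1] = 1 + -1 = 0) = 0 (attained at k = 0)
  C[0][2] = min over k of (A[0][0] + B[0][2] = -5 + -4 = -9, A[0][1] + B[1][2] = 9 + 7 = 16, A[0][2] + B[2][2] = 1 + 5 = 6) = -9 (attained at k = 0)
  C[1][0] = min over k of (A[1][0] + B[0][0] = -4 + 5 = 1, A[1][1] + B[1][0] = -4 + 2 = -2, A[1][2] + B[2][0] = -1 + 2 = 1) = -2 (attained at k = 1)
  C[1][1] = min over k of (A[1][0] + B[0][1] = -4 + 5 = 1, A[1][1] + B[1][1] = -4 + -5 = -9, A[1][2] + B[2][1] = -1 + -1 = -2) = -9 (attained at k = 1)
  C[1][2] = min over k of (A[1][0] + B[0][2] = -4 + -4 = -8, A[1][1] + B[1][2] = -4 + 7 = 3, A[1][2] + B[2][2] = -1 + 5 = 4) = -8 (attained at k = 0)
  C[2][0] = min over k of (A[2][0] + B[0][0] = 8 + 5 = 13, A[2][1] + B[1][0] = 1 + 2 = 3, A[2][2] + B[2][0] = 9 + 2 = 11) = 3 (attained at k = 1)
  C[2][1] = min over k of (A[2][0] + B[0][1] = 8 + 5 = 13, A[2][1] + B[1][1] = 1 + -5 = -4, A[2][2] + B[2][1] = 9 + -1 = 8) = -4 (attained at k = 1)
  C[2][2] = min over k of (A[2][0] + B[0][2] = 8 + -4 = 4, A[2][1] + B[1][2] = 1 + 7 = 8, A[2][2] + B[2][2] = 9 + 5 = 14) = 4 (attained at k = 0)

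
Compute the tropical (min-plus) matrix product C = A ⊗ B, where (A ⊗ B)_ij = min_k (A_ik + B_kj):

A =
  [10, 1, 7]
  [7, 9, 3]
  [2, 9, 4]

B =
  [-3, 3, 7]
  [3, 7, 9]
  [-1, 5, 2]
A ⊗ B =
  [4, 8, 9]
  [2, 8, 5]
  [-1, 5, 6]

Apply the min-plus product entry-by-entry:
  C[0][0] = min over k of (A[0][0] + B[0][0] = 10 + -3 = 7, A[0][1] + B[1][0] = 1 + 3 = 4, A[0][2] + B[2][0] = 7 + -1 = 6) = 4 (attained at k = 1)
  C[0][1] = min over k of (A[0][0] + B[0][1] = 10 + 3 = 13, A[0][1] + B[1][1] = 1 + 7 = 8, A[0][2] + B[2][1] = 7 + 5 = 12) = 8 (attained at k = 1)
  C[0][2] = min over k of (A[0][0] + B[0][2] = 10 + 7 = 17, A[0][1] + B[1][2] = 1 + 9 = 10, A[0][2] + B[2][2] = 7 + 2 = 9) = 9 (attained at k = 2)
  C[1][0] = min over k of (A[1][0] + B[0][0] = 7 + -3 = 4, A[1][1] + B[1][0] = 9 + 3 = 12, A[1][2] + B[2][0] = 3 + -1 = 2) = 2 (attained at k = 2)
  C[1][1] = min over k of (A[1][0] + B[0][1] = 7 + 3 = 10, A[1][1] + B[1][1] = 9 + 7 = 16, A[1][2] + B[2][1] = 3 + 5 = 8) = 8 (attained at k = 2)
  C[1][2] = min over k of (A[1][0] + B[0][2] = 7 + 7 = 14, A[1][1] + B[1][2] = 9 + 9 = 18, A[1][2] + B[2][2] = 3 + 2 = 5) = 5 (attained at k = 2)
  C[2][0] = min over k of (A[2][0] + B[0][0] = 2 + -3 = -1, A[2][1] + B[1][0] = 9 + 3 = 12, A[2][2] + B[2][0] = 4 + -1 = 3) = -1 (attained at k = 0)
  C[2][1] = min over k of (A[2][0] + B[0][1] = 2 + 3 = 5, A[2][1] + B[1][1] = 9 + 7 = 16, A[2][2] + B[2][1] = 4 + 5 = 9) = 5 (attained at k = 0)
  C[2][2] = min over k of (A[2][0] + B[0][2] = 2 + 7 = 9, A[2][1] + B[1][2] = 9 + 9 = 18, A[2][2] + B[2][2] = 4 + 2 = 6) = 6 (attained at k = 2)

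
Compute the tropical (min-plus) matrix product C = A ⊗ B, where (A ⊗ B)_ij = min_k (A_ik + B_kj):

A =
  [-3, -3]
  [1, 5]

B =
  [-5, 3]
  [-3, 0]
A ⊗ B =
  [-8, -3]
  [-4, 4]

Apply the min-plus product entry-by-entry:
  C[0][0] = min over k of (A[0][0] + B[0][0] = -3 + -5 = -8, A[0][1] + B[1][0] = -3 + -3 = -6) = -8 (attained at k = 0)
  C[0][1] = min over k of (A[0][0] + B[0][1] = -3 + 3 = 0, A[0][1] + B[1][1] = -3 + 0 = -3) = -3 (attained at k = 1)
  C[1][0] = min over k of (A[1][0] + B[0][0] = 1 + -5 = -4, A[1][1] + B[1][0] = 5 + -3 = 2) = -4 (attained at k = 0)
  C[1][1] = min over k of (A[1][0] + B[0][1] = 1 + 3 = 4, A[1][1] + B[1][1] = 5 + 0 = 5) = 4 (attained at k = 0)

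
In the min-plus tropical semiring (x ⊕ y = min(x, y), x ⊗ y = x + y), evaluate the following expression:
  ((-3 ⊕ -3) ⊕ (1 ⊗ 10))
((-3 ⊕ -3) ⊕ (1 ⊗ 10)) = -3

Expand innermost to outermost. Recall ⊕ takes the minimum of its arguments and ⊗ takes their sum. Working out the expression ((-3 ⊕ -3) ⊕ (1 ⊗ 10)) gives -3.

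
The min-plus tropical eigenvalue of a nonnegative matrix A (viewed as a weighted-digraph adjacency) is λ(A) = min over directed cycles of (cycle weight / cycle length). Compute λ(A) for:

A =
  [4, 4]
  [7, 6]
λ(A) = 4

Enumerate directed cycles and compute their means (weight / length). Sample:
  cycle 0 → 0: weight = 4, length = 1, mean = 4/1 ≈ 4.000
  cycle 1 → 1: weight = 6, length = 1, mean = 6/1 ≈ 6.000
  cycle 0 → 1 → 0: weight = 11, length = 2, mean = 11/2 ≈ 5.500
  cycle 1 → 0 → 1: weight = 11, length = 2, mean = 11/2 ≈ 5.500
Minimum mean = 4.000, attained e.g. along the cycle 0 → 0 with weight 4 and length 1. So λ(A) = 4/1 = 4.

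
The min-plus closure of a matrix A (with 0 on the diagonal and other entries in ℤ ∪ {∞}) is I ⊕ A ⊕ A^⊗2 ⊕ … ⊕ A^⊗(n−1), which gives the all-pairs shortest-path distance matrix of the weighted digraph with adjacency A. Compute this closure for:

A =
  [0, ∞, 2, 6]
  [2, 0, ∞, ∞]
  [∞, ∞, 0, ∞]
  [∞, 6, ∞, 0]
Closure =
  [0, 12, 2, 6]
  [2, 0, 4, 8]
  [∞, ∞, 0, ∞]
  [8, 6, 10, 0]

This is the Floyd-Warshall all-pairs shortest-path computation. For each intermediate vertex k = 0, 1, …, 3, update dist[i][j] ← min(dist[i][j], dist[i][k] + dist[k][j]). The final matrix gives, for each (i, j), the minimum total weight of any directed path from i to j (possibly empty when i = j).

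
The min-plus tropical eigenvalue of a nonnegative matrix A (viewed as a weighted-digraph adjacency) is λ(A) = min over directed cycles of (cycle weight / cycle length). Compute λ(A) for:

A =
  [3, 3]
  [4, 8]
λ(A) = 3

Enumerate directed cycles and compute their means (weight / length). Sample:
  cycle 0 → 0: weight = 3, length = 1, mean = 3/1 ≈ 3.000
  cycle 1 → 1: weight = 8, length = 1, mean = 8/1 ≈ 8.000
  cycle 0 → 1 → 0: weight = 7, length = 2, mean = 7/2 ≈ 3.500
  cycle 1 → 0 → 1: weight = 7, length = 2, mean = 7/2 ≈ 3.500
Minimum mean = 3.000, attained e.g. along the cycle 0 → 0 with weight 3 and length 1. So λ(A) = 3/1 = 3.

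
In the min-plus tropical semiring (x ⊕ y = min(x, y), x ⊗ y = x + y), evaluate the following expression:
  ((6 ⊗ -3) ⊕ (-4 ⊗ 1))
((6 ⊗ -3) ⊕ (-4 ⊗ 1)) = -3

Expand innermost to outermost. Recall ⊕ takes the minimum of its arguments and ⊗ takes their sum. Working out the expression ((6 ⊗ -3) ⊕ (-4 ⊗ 1)) gives -3.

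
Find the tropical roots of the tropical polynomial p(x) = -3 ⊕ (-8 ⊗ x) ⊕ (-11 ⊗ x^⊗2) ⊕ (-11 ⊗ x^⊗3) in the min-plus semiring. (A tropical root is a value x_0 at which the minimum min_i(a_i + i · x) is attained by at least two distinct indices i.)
Roots: {0, 3, 5}

Each tropical root is a break point of the lower envelope of the lines y = a_i + i · x (there are 4 lines, with slopes 0, 1, ..., 3). Only the lines that attain the minimum somewhere contribute to roots; other lines are dominated. Here the surviving (envelope) indices are i = 3, i = 2, i = 1, i = 0.
Intersections between consecutive envelope lines give the roots: for adjacent envelope indices i < j the intersection is x = (a_i − a_j) / (j − i). Reading off the sorted break points: {0, 3, 5}.
Verification: at each break x_0, at least two indices attain the minimum of min_i(a_i + i · x_0).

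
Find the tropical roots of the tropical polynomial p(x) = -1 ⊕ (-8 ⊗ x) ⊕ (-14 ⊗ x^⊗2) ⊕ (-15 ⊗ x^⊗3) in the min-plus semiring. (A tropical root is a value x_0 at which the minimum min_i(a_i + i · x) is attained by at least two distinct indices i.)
Roots: {1, 6, 7}

Each tropical root is a break point of the lower envelope of the lines y = a_i + i · x (there are 4 lines, with slopes 0, 1, ..., 3). Only the lines that attain the minimum somewhere contribute to roots; other lines are dominated. Here the surviving (envelope) indices are i = 3, i = 2, i = 1, i = 0.
Intersections between consecutive envelope lines give the roots: for adjacent envelope indices i < j the intersection is x = (a_i − a_j) / (j − i). Reading off the sorted break points: {1, 6, 7}.
Verification: at each break x_0, at least two indices attain the minimum of min_i(a_i + i · x_0).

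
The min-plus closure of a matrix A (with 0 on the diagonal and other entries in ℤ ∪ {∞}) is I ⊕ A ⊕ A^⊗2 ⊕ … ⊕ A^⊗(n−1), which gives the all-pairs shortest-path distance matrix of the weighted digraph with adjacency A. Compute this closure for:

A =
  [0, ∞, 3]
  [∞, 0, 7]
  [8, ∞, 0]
Closure =
  [0, ∞, 3]
  [15, 0, 7]
  [8, ∞, 0]

This is the Floyd-Warshall all-pairs shortest-path computation. For each intermediate vertex k = 0, 1, …, 2, update dist[i][j] ← min(dist[i][j], dist[i][k] + dist[k][j]). The final matrix gives, for each (i, j), the minimum total weight of any directed path from i to j (possibly empty when i = j).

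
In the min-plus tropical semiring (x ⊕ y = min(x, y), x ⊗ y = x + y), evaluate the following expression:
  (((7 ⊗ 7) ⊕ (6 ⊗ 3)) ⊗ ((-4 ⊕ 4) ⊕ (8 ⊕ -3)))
(((7 ⊗ 7) ⊕ (6 ⊗ 3)) ⊗ ((-4 ⊕ 4) ⊕ (8 ⊕ -3))) = 5

Expand innermost to outermost. Recall ⊕ takes the minimum of its arguments and ⊗ takes their sum. Working out the expression (((7 ⊗ 7) ⊕ (6 ⊗ 3)) ⊗ ((-4 ⊕ 4) ⊕ (8 ⊕ -3))) gives 5.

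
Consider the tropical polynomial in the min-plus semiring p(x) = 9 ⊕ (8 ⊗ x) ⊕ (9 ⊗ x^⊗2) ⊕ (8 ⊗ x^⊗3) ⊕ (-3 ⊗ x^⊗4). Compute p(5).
p(5) = 9

A tropical monomial a ⊗ x^⊗i evaluates to a + i · x. Evaluating each term at x = 5:
  Term 0 contributes 9 + 0 · 5 = 9
  Term 1 contributes 8 + 1 · 5 = 13
  Term 2 contributes 9 + 2 · 5 = 19
  Term 3 contributes 8 + 3 · 5 = 23
  Term 4 contributes -3 + 4 · 5 = 17
p(5) = ⊕ of these = min[9, 13, 19, 23, 17] = 9.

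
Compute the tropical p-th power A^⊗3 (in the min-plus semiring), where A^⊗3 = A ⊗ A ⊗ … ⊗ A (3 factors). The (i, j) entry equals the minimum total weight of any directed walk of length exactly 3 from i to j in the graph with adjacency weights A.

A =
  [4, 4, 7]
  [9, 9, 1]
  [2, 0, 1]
A^⊗3 =
  [7, 5, 6]
  [4, 2, 2]
  [3, 1, 2]

Each entry (A^⊗3)_ij equals the minimum over all length-3 walks i = v_0 → v_1 → … → v_3 = j of Σ_t A[v_t][v_{t+1}]. For example, for (i, j) = (0, 2) we minimise over 9 possible intermediate vertex sequences; the minimum is 6, attained along the walk 0 → 1 → 2 → 2.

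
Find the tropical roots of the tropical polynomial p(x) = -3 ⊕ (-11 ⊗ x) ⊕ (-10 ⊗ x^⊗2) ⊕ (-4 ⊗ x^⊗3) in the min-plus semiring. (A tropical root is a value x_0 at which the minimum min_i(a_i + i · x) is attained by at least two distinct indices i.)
Roots: {-6, -1, 8}

Each tropical root is a break point of the lower envelope of the lines y = a_i + i · x (there are 4 lines, with slopes 0, 1, ..., 3). Only the lines that attain the minimum somewhere contribute to roots; other lines are dominated. Here the surviving (envelope) indices are i = 3, i = 2, i = 1, i = 0.
Intersections between consecutive envelope lines give the roots: for adjacent envelope indices i < j the intersection is x = (a_i − a_j) / (j − i). Reading off the sorted break points: {-6, -1, 8}.
Verification: at each break x_0, at least two indices attain the minimum of min_i(a_i + i · x_0).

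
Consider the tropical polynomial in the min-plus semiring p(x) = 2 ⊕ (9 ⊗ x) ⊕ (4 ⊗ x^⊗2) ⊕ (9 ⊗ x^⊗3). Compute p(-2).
p(-2) = 0

A tropical monomial a ⊗ x^⊗i evaluates to a + i · x. Evaluating each term at x = -2:
  Term 0 contributes 2 + 0 · -2 = 2
  Term 1 contributes 9 + 1 · -2 = 7
  Term 2 contributes 4 + 2 · -2 = 0
  Term 3 contributes 9 + 3 · -2 = 3
p(-2) = ⊕ of these = min[2, 7, 0, 3] = 0.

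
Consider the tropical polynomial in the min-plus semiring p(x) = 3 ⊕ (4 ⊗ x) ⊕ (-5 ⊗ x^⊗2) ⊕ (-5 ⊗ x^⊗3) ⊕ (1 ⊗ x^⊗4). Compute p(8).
p(8) = 3

A tropical monomial a ⊗ x^⊗i evaluates to a + i · x. Evaluating each term at x = 8:
  Term 0 contributes 3 + 0 · 8 = 3
  Term 1 contributes 4 + 1 · 8 = 12
  Term 2 contributes -5 + 2 · 8 = 11
  Term 3 contributes -5 + 3 · 8 = 19
  Term 4 contributes 1 + 4 · 8 = 33
p(8) = ⊕ of these = min[3, 12, 11, 19, 33] = 3.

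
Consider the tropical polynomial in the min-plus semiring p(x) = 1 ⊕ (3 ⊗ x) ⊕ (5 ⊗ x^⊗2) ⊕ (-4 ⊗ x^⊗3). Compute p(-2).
p(-2) = -10

A tropical monomial a ⊗ x^⊗i evaluates to a + i · x. Evaluating each term at x = -2:
  Term 0 contributes 1 + 0 · -2 = 1
  Term 1 contributes 3 + 1 · -2 = 1
  Term 2 contributes 5 + 2 · -2 = 1
  Term 3 contributes -4 + 3 · -2 = -10
p(-2) = ⊕ of these = min[1, 1, 1, -10] = -10.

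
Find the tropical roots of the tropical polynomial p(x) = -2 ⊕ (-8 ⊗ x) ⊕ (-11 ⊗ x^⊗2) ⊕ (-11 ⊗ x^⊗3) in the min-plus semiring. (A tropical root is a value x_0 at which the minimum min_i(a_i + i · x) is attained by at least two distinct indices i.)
Roots: {0, 3, 6}

Each tropical root is a break point of the lower envelope of the lines y = a_i + i · x (there are 4 lines, with slopes 0, 1, ..., 3). Only the lines that attain the minimum somewhere contribute to roots; other lines are dominated. Here the surviving (envelope) indices are i = 3, i = 2, i = 1, i = 0.
Intersections between consecutive envelope lines give the roots: for adjacent envelope indices i < j the intersection is x = (a_i − a_j) / (j − i). Reading off the sorted break points: {0, 3, 6}.
Verification: at each break x_0, at least two indices attain the minimum of min_i(a_i + i · x_0).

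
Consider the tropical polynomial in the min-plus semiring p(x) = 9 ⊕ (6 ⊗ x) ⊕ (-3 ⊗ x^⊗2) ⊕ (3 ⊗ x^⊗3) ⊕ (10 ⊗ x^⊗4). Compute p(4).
p(4) = 5

A tropical monomial a ⊗ x^⊗i evaluates to a + i · x. Evaluating each term at x = 4:
  Term 0 contributes 9 + 0 · 4 = 9
  Term 1 contributes 6 + 1 · 4 = 10
  Term 2 contributes -3 + 2 · 4 = 5
  Term 3 contributes 3 + 3 · 4 = 15
  Term 4 contributes 10 + 4 · 4 = 26
p(4) = ⊕ of these = min[9, 10, 5, 15, 26] = 5.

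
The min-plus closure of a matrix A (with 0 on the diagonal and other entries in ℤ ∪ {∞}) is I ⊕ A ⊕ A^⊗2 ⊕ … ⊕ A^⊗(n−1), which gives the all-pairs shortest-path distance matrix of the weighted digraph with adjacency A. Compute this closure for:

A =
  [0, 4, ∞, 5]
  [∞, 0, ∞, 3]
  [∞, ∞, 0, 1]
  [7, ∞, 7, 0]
Closure =
  [0, 4, 12, 5]
  [10, 0, 10, 3]
  [8, 12, 0, 1]
  [7, 11, 7, 0]

This is the Floyd-Warshall all-pairs shortest-path computation. For each intermediate vertex k = 0, 1, …, 3, update dist[i][j] ← min(dist[i][j], dist[i][k] + dist[k][j]). The final matrix gives, for each (i, j), the minimum total weight of any directed path from i to j (possibly empty when i = j).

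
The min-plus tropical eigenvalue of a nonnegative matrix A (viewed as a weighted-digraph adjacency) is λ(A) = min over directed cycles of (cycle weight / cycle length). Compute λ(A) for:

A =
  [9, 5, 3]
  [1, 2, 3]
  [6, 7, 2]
λ(A) = 2

Enumerate directed cycles and compute their means (weight / length). Sample:
  cycle 0 → 0: weight = 9, length = 1, mean = 9/1 ≈ 9.000
  cycle 1 → 1: weight = 2, length = 1, mean = 2/1 ≈ 2.000
  cycle 2 → 2: weight = 2, length = 1, mean = 2/1 ≈ 2.000
  cycle 0 → 1 → 0: weight = 6, length = 2, mean = 6/2 ≈ 3.000
  cycle 0 → 2 → 0: weight = 9, length = 2, mean = 9/2 ≈ 4.500
  cycle 1 → 0 → 1: weight = 6, length = 2, mean = 6/2 ≈ 3.000
Minimum mean = 2.000, attained e.g. along the cycle 1 → 1 with weight 2 and length 1. So λ(A) = 2/1 = 2.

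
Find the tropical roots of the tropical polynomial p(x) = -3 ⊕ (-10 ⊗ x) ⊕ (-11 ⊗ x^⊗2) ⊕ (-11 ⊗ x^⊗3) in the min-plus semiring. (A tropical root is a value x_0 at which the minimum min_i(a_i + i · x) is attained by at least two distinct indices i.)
Roots: {0, 1, 7}

Each tropical root is a break point of the lower envelope of the lines y = a_i + i · x (there are 4 lines, with slopes 0, 1, ..., 3). Only the lines that attain the minimum somewhere contribute to roots; other lines are dominated. Here the surviving (envelope) indices are i = 3, i = 2, i = 1, i = 0.
Intersections between consecutive envelope lines give the roots: for adjacent envelope indices i < j the intersection is x = (a_i − a_j) / (j − i). Reading off the sorted break points: {0, 1, 7}.
Verification: at each break x_0, at least two indices attain the minimum of min_i(a_i + i · x_0).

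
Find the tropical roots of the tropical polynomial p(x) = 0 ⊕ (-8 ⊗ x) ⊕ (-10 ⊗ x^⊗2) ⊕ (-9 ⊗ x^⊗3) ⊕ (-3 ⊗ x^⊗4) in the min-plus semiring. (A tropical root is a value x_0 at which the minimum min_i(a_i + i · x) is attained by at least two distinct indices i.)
Roots: {-6, -1, 2, 8}

Each tropical root is a break point of the lower envelope of the lines y = a_i + i · x (there are 5 lines, with slopes 0, 1, ..., 4). Only the lines that attain the minimum somewhere contribute to roots; other lines are dominated. Here the surviving (envelope) indices are i = 4, i = 3, i = 2, i = 1, i = 0.
Intersections between consecutive envelope lines give the roots: for adjacent envelope indices i < j the intersection is x = (a_i − a_j) / (j − i). Reading off the sorted break points: {-6, -1, 2, 8}.
Verification: at each break x_0, at least two indices attain the minimum of min_i(a_i + i · x_0).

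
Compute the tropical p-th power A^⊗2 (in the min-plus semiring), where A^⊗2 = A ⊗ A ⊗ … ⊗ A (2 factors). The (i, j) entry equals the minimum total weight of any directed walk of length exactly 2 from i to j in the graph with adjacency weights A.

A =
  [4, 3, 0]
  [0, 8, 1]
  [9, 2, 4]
A^⊗2 =
  [3, 2, 4]
  [4, 3, 0]
  [2, 6, 3]

Each entry (A^⊗2)_ij equals the minimum over all length-2 walks i = v_0 → v_1 → … → v_2 = j of Σ_t A[v_t][v_{t+1}]. For example, for (i, j) = (0, 2) we minimise over 3 possible intermediate vertex sequences; the minimum is 4, attained along the walk 0 → 0 → 2.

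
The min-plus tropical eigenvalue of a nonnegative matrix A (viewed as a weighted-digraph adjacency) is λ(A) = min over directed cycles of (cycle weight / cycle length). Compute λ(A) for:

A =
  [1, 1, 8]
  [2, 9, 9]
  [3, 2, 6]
λ(A) = 1

Enumerate directed cycles and compute their means (weight / length). Sample:
  cycle 0 → 0: weight = 1, length = 1, mean = 1/1 ≈ 1.000
  cycle 1 → 1: weight = 9, length = 1, mean = 9/1 ≈ 9.000
  cycle 2 → 2: weight = 6, length = 1, mean = 6/1 ≈ 6.000
  cycle 0 → 1 → 0: weight = 3, length = 2, mean = 3/2 ≈ 1.500
  cycle 0 → 2 → 0: weight = 11, length = 2, mean = 11/2 ≈ 5.500
  cycle 1 → 0 → 1: weight = 3, length = 2, mean = 3/2 ≈ 1.500
Minimum mean = 1.000, attained e.g. along the cycle 0 → 0 with weight 1 and length 1. So λ(A) = 1/1 = 1.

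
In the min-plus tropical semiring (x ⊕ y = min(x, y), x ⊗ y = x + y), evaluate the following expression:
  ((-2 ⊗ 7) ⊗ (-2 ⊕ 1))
((-2 ⊗ 7) ⊗ (-2 ⊕ 1)) = 3

Expand innermost to outermost. Recall ⊕ takes the minimum of its arguments and ⊗ takes their sum. Working out the expression ((-2 ⊗ 7) ⊗ (-2 ⊕ 1)) gives 3.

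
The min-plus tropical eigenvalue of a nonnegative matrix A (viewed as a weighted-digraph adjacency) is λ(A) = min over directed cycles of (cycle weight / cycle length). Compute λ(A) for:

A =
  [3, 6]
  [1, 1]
λ(A) = 1

Enumerate directed cycles and compute their means (weight / length). Sample:
  cycle 0 → 0: weight = 3, length = 1, mean = 3/1 ≈ 3.000
  cycle 1 → 1: weight = 1, length = 1, mean = 1/1 ≈ 1.000
  cycle 0 → 1 → 0: weight = 7, length = 2, mean = 7/2 ≈ 3.500
  cycle 1 → 0 → 1: weight = 7, length = 2, mean = 7/2 ≈ 3.500
Minimum mean = 1.000, attained e.g. along the cycle 1 → 1 with weight 1 and length 1. So λ(A) = 1/1 = 1.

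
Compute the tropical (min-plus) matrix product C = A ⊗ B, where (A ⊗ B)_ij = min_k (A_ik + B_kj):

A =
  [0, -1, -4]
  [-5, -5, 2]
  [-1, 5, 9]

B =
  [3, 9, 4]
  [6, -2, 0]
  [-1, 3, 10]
A ⊗ B =
  [-5, -3, -1]
  [-2, -7, -5]
  [2, 3, 3]

Apply the min-plus product entry-by-entry:
  C[0][0] = min over k of (A[0][0] + B[0][0] = 0 + 3 = 3, A[0][1] + B[1][0] = -1 + 6 = 5, A[0][2] + B[2][0] = -4 + -1 = -5) = -5 (attained at k = 2)
  C[0][1] = min over k of (A[0][0] + B[0][1] = 0 + 9 = 9, A[0][1] + B[1][1] = -1 + -2 = -3, A[0][2] + B[2][1] = -4 + 3 = -1) = -3 (attained at k = 1)
  C[0][2] = min over k of (A[0][0] + B[0][2] = 0 + 4 = 4, A[0][1] + B[1][2] = -1 + 0 = -1, A[0][2] + B[2][2] = -4 + 10 = 6) = -1 (attained at k = 1)
  C[1][0] = min over k of (A[1][0] + B[0][0] = -5 + 3 = -2, A[1][1] + B[1][0] = -5 + 6 = 1, A[1][2] + B[2][0] = 2 + -1 = 1) = -2 (attained at k = 0)
  C[1][1] = min over k of (A[1][0] + B[0][1] = -5 + 9 = 4, A[1][1] + B[1][1] = -5 + -2 = -7, A[1][2] + B[2][1] = 2 + 3 = 5) = -7 (attained at k = 1)
  C[1][2] = min over k of (A[1][0] + B[0][2] = -5 + 4 = -1, A[1][1] + B[1][2] = -5 + 0 = -5, A[1][2] + B[2][2] = 2 + 10 = 12) = -5 (attained at k = 1)
  C[2][0] = min over k of (A[2][0] + B[0][0] = -1 + 3 = 2, A[2][1] + B[1][0] = 5 + 6 = 11, A[2][2] + B[2][0] = 9 + -1 = 8) = 2 (attained at k = 0)
  C[2][1] = min over k of (A[2][0] + B[0][1] = -1 + 9 = 8, A[2][1] + B[1][1] = 5 + -2 = 3, A[2][2] + B[2][1] = 9 + 3 = 12) = 3 (attained at k = 1)
  C[2][2] = min over k of (A[2][0] + B[0][2] = -1 + 4 = 3, A[2][1] + B[1][2] = 5 + 0 = 5, A[2][2] + B[2][2] = 9 + 10 = 19) = 3 (attained at k = 0)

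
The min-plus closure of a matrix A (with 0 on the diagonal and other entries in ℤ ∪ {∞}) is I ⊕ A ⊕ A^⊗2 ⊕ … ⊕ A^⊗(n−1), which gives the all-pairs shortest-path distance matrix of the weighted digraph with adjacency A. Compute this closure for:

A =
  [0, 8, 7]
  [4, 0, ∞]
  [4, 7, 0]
Closure =
  [0, 8, 7]
  [4, 0, 11]
  [4, 7, 0]

This is the Floyd-Warshall all-pairs shortest-path computation. For each intermediate vertex k = 0, 1, …, 2, update dist[i][j] ← min(dist[i][j], dist[i][k] + dist[k][j]). The final matrix gives, for each (i, j), the minimum total weight of any directed path from i to j (possibly empty when i = j).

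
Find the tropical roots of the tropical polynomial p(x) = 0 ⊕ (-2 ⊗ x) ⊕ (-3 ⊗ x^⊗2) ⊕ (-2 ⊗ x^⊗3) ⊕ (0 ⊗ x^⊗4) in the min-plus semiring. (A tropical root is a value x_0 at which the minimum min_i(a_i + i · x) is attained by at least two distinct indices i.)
Roots: {-2, -1, 1, 2}

Each tropical root is a break point of the lower envelope of the lines y = a_i + i · x (there are 5 lines, with slopes 0, 1, ..., 4). Only the lines that attain the minimum somewhere contribute to roots; other lines are dominated. Here the surviving (envelope) indices are i = 4, i = 3, i = 2, i = 1, i = 0.
Intersections between consecutive envelope lines give the roots: for adjacent envelope indices i < j the intersection is x = (a_i − a_j) / (j − i). Reading off the sorted break points: {-2, -1, 1, 2}.
Verification: at each break x_0, at least two indices attain the minimum of min_i(a_i + i · x_0).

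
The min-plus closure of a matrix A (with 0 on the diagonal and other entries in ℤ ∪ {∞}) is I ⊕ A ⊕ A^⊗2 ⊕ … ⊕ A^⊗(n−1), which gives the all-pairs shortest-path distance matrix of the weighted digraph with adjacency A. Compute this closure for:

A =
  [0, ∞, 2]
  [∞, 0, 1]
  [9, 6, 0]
Closure =
  [0, 8, 2]
  [10, 0, 1]
  [9, 6, 0]

This is the Floyd-Warshall all-pairs shortest-path computation. For each intermediate vertex k = 0, 1, …, 2, update dist[i][j] ← min(dist[i][j], dist[i][k] + dist[k][j]). The final matrix gives, for each (i, j), the minimum total weight of any directed path from i to j (possibly empty when i = j).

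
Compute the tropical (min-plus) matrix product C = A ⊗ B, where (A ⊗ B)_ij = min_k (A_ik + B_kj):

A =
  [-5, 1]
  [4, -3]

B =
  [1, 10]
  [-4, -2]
A ⊗ B =
  [-4, -1]
  [-7, -5]

Apply the min-plus product entry-by-entry:
  C[0][0] = min over k of (A[0][0] + B[0][0] = -5 + 1 = -4, A[0][1] + B[1][0] = 1 + -4 = -3) = -4 (attained at k = 0)
  C[0][1] = min over k of (A[0][0] + B[0][1] = -5 + 10 = 5, A[0][1] + B[1][1] = 1 + -2 = -1) = -1 (attained at k = 1)
  C[1][0] = min over k of (A[1][0] + B[0][0] = 4 + 1 = 5, A[1][1] + B[1][0] = -3 + -4 = -7) = -7 (attained at k = 1)
  C[1][1] = min over k of (A[1][0] + B[0][1] = 4 + 10 = 14, A[1][1] + B[1][1] = -3 + -2 = -5) = -5 (attained at k = 1)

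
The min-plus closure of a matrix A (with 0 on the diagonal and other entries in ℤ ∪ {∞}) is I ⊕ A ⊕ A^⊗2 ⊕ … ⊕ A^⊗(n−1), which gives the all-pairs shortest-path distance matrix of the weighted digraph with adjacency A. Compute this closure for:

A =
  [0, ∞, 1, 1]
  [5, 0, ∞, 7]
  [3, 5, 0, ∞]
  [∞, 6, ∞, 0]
Closure =
  [0, 6, 1, 1]
  [5, 0, 6, 6]
  [3, 5, 0, 4]
  [11, 6, 12, 0]

This is the Floyd-Warshall all-pairs shortest-path computation. For each intermediate vertex k = 0, 1, …, 3, update dist[i][j] ← min(dist[i][j], dist[i][k] + dist[k][j]). The final matrix gives, for each (i, j), the minimum total weight of any directed path from i to j (possibly empty when i = j).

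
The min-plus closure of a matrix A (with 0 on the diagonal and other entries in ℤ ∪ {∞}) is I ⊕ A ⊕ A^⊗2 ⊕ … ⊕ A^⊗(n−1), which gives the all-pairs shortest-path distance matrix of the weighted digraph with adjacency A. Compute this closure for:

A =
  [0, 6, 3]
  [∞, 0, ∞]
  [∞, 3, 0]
Closure =
  [0, 6, 3]
  [∞, 0, ∞]
  [∞, 3, 0]

This is the Floyd-Warshall all-pairs shortest-path computation. For each intermediate vertex k = 0, 1, …, 2, update dist[i][j] ← min(dist[i][j], dist[i][k] + dist[k][j]). The final matrix gives, for each (i, j), the minimum total weight of any directed path from i to j (possibly empty when i = j).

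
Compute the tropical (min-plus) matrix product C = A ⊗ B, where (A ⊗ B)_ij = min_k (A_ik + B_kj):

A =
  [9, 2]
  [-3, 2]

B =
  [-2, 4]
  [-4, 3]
A ⊗ B =
  [-2, 5]
  [-5, 1]

Apply the min-plus product entry-by-entry:
  C[0][0] = min over k of (A[0][0] + B[0][0] = 9 + -2 = 7, A[0][1] + B[1][0] = 2 + -4 = -2) = -2 (attained at k = 1)
  C[0][1] = min over k of (A[0][0] + B[0][1] = 9 + 4 = 13, A[0][1] + B[1][1] = 2 + 3 = 5) = 5 (attained at k = 1)
  C[1][0] = min over k of (A[1][0] + B[0][0] = -3 + -2 = -5, A[1][1] + B[1][0] = 2 + -4 = -2) = -5 (attained at k = 0)
  C[1][1] = min over k of (A[1][0] + B[0][1] = -3 + 4 = 1, A[1][1] + B[1][1] = 2 + 3 = 5) = 1 (attained at k = 0)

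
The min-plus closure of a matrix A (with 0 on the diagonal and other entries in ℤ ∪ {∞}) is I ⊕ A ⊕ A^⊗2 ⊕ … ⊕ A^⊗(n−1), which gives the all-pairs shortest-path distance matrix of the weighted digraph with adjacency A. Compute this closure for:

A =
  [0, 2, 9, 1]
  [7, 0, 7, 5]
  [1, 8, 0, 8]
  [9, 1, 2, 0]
Closure =
  [0, 2, 3, 1]
  [7, 0, 7, 5]
  [1, 3, 0, 2]
  [3, 1, 2, 0]

This is the Floyd-Warshall all-pairs shortest-path computation. For each intermediate vertex k = 0, 1, …, 3, update dist[i][j] ← min(dist[i][j], dist[i][k] + dist[k][j]). The final matrix gives, for each (i, j), the minimum total weight of any directed path from i to j (possibly empty when i = j).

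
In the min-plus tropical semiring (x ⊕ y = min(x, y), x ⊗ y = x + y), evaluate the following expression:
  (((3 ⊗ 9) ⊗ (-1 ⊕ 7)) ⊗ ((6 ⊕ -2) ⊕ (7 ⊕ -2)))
(((3 ⊗ 9) ⊗ (-1 ⊕ 7)) ⊗ ((6 ⊕ -2) ⊕ (7 ⊕ -2))) = 9

Expand innermost to outermost. Recall ⊕ takes the minimum of its arguments and ⊗ takes their sum. Working out the expression (((3 ⊗ 9) ⊗ (-1 ⊕ 7)) ⊗ ((6 ⊕ -2) ⊕ (7 ⊕ -2))) gives 9.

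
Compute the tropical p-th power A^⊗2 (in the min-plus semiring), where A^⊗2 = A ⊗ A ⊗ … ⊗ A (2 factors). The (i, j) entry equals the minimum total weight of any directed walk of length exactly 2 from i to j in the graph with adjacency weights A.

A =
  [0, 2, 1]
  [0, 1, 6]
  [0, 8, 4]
A^⊗2 =
  [0, 2, 1]
  [0, 2, 1]
  [0, 2, 1]

Each entry (A^⊗2)_ij equals the minimum over all length-2 walks i = v_0 → v_1 → … → v_2 = j of Σ_t A[v_t][v_{t+1}]. For example, for (i, j) = (0, 2) we minimise over 3 possible intermediate vertex sequences; the minimum is 1, attained along the walk 0 → 0 → 2.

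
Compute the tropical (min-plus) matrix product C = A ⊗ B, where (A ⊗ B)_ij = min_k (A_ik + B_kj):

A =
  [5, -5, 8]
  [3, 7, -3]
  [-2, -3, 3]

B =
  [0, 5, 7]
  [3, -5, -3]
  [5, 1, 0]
A ⊗ B =
  [-2, -10, -8]
  [2, -2, -3]
  [-2, -8, -6]

Apply the min-plus product entry-by-entry:
  C[0][0] = min over k of (A[0][0] + B[0][0] = 5 + 0 = 5, A[0][1] + B[1][0] = -5 + 3 = -2, A[0][2] + B[2][0] = 8 + 5 = 13) = -2 (attained at k = 1)
  C[0][1] = min over k of (A[0][0] + B[0][1] = 5 + 5 = 10, A[0][1] + B[1][1] = -5 + -5 = -10, A[0][2] + B[2][1] = 8 + 1 = 9) = -10 (attained at k = 1)
  C[0][2] = min over k of (A[0][0] + B[0][2] = 5 + 7 = 12, A[0][1] + B[1][2] = -5 + -3 = -8, A[0][2] + B[2][2] = 8 + 0 = 8) = -8 (attained at k = 1)
  C[1][0] = min over k of (A[1][0] + B[0][0] = 3 + 0 = 3, A[1][1] + B[1][0] = 7 + 3 = 10, A[1][2] + B[2][0] = -3 + 5 = 2) = 2 (attained at k = 2)
  C[1][1] = min over k of (A[1][0] + B[0][1] = 3 + 5 = 8, A[1][1] + B[1][1] = 7 + -5 = 2, A[1][2] + B[2][1] = -3 + 1 = -2) = -2 (attained at k = 2)
  C[1][2] = min over k of (A[1][0] + B[0][2] = 3 + 7 = 10, A[1][1] + B[1][2] = 7 + -3 = 4, A[1][2] + B[2][2] = -3 + 0 = -3) = -3 (attained at k = 2)
  C[2][0] = min over k of (A[2][0] + B[0][0] = -2 + 0 = -2, A[2][1] + B[1][0] = -3 + 3 = 0, A[2][2] + B[2][0] = 3 + 5 = 8) = -2 (attained at k = 0)
  C[2][1] = min over k of (A[2][0] + B[0][1] = -2 + 5 = 3, A[2][1] + B[1][1] = -3 + -5 = -8, A[2][2] + B[2][1] = 3 + 1 = 4) = -8 (attained at k = 1)
  C[2][2] = min over k of (A[2][0] + B[0][2] = -2 + 7 = 5, A[2][1] + B[1][2] = -3 + -3 = -6, A[2][2] + B[2][2] = 3 + 0 = 3) = -6 (attained at k = 1)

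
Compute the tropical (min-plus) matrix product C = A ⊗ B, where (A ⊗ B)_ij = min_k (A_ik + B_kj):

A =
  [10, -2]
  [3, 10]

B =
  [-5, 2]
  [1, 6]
A ⊗ B =
  [-1, 4]
  [-2, 5]

Apply the min-plus product entry-by-entry:
  C[0][0] = min over k of (A[0][0] + B[0][0] = 10 + -5 = 5, A[0][1] + B[1][0] = -2 + 1 = -1) = -1 (attained at k = 1)
  C[0][1] = min over k of (A[0][0] + B[0][1] = 10 + 2 = 12, A[0][1] + B[1][1] = -2 + 6 = 4) = 4 (attained at k = 1)
  C[1][0] = min over k of (A[1][0] + B[0][0] = 3 + -5 = -2, A[1][1] + B[1][0] = 10 + 1 = 11) = -2 (attained at k = 0)
  C[1][1] = min over k of (A[1][0] + B[0][1] = 3 + 2 = 5, A[1][1] + B[1][1] = 10 + 6 = 16) = 5 (attained at k = 0)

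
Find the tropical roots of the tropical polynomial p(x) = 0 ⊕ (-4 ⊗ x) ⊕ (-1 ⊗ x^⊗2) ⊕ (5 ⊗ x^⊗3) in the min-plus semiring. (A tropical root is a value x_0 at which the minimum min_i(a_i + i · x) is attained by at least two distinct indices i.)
Roots: {-6, -3, 4}

Each tropical root is a break point of the lower envelope of the lines y = a_i + i · x (there are 4 lines, with slopes 0, 1, ..., 3). Only the lines that attain the minimum somewhere contribute to roots; other lines are dominated. Here the surviving (envelope) indices are i = 3, i = 2, i = 1, i = 0.
Intersections between consecutive envelope lines give the roots: for adjacent envelope indices i < j the intersection is x = (a_i − a_j) / (j − i). Reading off the sorted break points: {-6, -3, 4}.
Verification: at each break x_0, at least two indices attain the minimum of min_i(a_i + i · x_0).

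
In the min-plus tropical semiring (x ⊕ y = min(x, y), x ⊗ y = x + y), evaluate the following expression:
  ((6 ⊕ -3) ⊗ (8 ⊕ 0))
((6 ⊕ -3) ⊗ (8 ⊕ 0)) = -3

Expand innermost to outermost. Recall ⊕ takes the minimum of its arguments and ⊗ takes their sum. Working out the expression ((6 ⊕ -3) ⊗ (8 ⊕ 0)) gives -3.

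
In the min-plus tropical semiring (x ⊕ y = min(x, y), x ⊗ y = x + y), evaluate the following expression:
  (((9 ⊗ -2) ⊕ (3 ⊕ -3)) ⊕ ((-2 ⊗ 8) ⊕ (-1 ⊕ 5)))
(((9 ⊗ -2) ⊕ (3 ⊕ -3)) ⊕ ((-2 ⊗ 8) ⊕ (-1 ⊕ 5))) = -3

Expand innermost to outermost. Recall ⊕ takes the minimum of its arguments and ⊗ takes their sum. Working out the expression (((9 ⊗ -2) ⊕ (3 ⊕ -3)) ⊕ ((-2 ⊗ 8) ⊕ (-1 ⊕ 5))) gives -3.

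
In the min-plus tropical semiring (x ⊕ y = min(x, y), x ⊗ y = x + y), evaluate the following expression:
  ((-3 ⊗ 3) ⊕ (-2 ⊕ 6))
((-3 ⊗ 3) ⊕ (-2 ⊕ 6)) = -2

Expand innermost to outermost. Recall ⊕ takes the minimum of its arguments and ⊗ takes their sum. Working out the expression ((-3 ⊗ 3) ⊕ (-2 ⊕ 6)) gives -2.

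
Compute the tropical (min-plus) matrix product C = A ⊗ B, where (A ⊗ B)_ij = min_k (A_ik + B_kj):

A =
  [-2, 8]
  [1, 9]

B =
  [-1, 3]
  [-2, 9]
A ⊗ B =
  [-3, 1]
  [0, 4]

Apply the min-plus product entry-by-entry:
  C[0][0] = min over k of (A[0][0] + B[0][0] = -2 + -1 = -3, A[0][1] + B[1][0] = 8 + -2 = 6) = -3 (attained at k = 0)
  C[0][1] = min over k of (A[0][0] + B[0][1] = -2 + 3 = 1, A[0][1] + B[1][1] = 8 + 9 = 17) = 1 (attained at k = 0)
  C[1][0] = min over k of (A[1][0] + B[0][0] = 1 + -1 = 0, A[1][1] + B[1][0] = 9 + -2 = 7) = 0 (attained at k = 0)
  C[1][1] = min over k of (A[1][0] + B[0][1] = 1 + 3 = 4, A[1][1] + B[1][1] = 9 + 9 = 18) = 4 (attained at k = 0)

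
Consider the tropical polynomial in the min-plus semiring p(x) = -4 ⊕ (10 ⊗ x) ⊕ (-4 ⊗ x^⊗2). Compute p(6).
p(6) = -4

A tropical monomial a ⊗ x^⊗i evaluates to a + i · x. Evaluating each term at x = 6:
  Term 0 contributes -4 + 0 · 6 = -4
  Term 1 contributes 10 + 1 · 6 = 16
  Term 2 contributes -4 + 2 · 6 = 8
p(6) = ⊕ of these = min[-4, 16, 8] = -4.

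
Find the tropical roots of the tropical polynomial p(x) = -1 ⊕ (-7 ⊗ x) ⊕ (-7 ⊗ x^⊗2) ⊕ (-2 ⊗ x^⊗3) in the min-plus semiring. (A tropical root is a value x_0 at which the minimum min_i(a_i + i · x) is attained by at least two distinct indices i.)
Roots: {-5, 0, 6}

Each tropical root is a break point of the lower envelope of the lines y = a_i + i · x (there are 4 lines, with slopes 0, 1, ..., 3). Only the lines that attain the minimum somewhere contribute to roots; other lines are dominated. Here the surviving (envelope) indices are i = 3, i = 2, i = 1, i = 0.
Intersections between consecutive envelope lines give the roots: for adjacent envelope indices i < j the intersection is x = (a_i − a_j) / (j − i). Reading off the sorted break points: {-5, 0, 6}.
Verification: at each break x_0, at least two indices attain the minimum of min_i(a_i + i · x_0).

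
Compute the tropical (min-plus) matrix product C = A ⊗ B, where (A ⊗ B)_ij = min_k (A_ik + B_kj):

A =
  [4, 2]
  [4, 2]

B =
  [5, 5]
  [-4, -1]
A ⊗ B =
  [-2, 1]
  [-2, 1]

Apply the min-plus product entry-by-entry:
  C[0][0] = min over k of (A[0][0] + B[0][0] = 4 + 5 = 9, A[0][1] + B[1][0] = 2 + -4 = -2) = -2 (attained at k = 1)
  C[0][1] = min over k of (A[0][0] + B[0][1] = 4 + 5 = 9, A[0][1] + B[1][1] = 2 + -1 = 1) = 1 (attained at k = 1)
  C[1][0] = min over k of (A[1][0] + B[0][0] = 4 + 5 = 9, A[1][1] + B[1][0] = 2 + -4 = -2) = -2 (attained at k = 1)
  C[1][1] = min over k of (A[1][0] + B[0][1] = 4 + 5 = 9, A[1][1] + B[1][1] = 2 + -1 = 1) = 1 (attained at k = 1)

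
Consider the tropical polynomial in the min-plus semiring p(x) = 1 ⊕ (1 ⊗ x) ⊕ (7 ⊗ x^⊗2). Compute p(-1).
p(-1) = 0

A tropical monomial a ⊗ x^⊗i evaluates to a + i · x. Evaluating each term at x = -1:
  Term 0 contributes 1 + 0 · -1 = 1
  Term 1 contributes 1 + 1 · -1 = 0
  Term 2 contributes 7 + 2 · -1 = 5
p(-1) = ⊕ of these = min[1, 0, 5] = 0.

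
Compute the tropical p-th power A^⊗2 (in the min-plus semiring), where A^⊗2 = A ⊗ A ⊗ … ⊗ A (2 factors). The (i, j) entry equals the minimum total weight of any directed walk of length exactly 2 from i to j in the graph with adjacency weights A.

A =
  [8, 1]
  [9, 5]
A^⊗2 =
  [10, 6]
  [14, 10]

Each entry (A^⊗2)_ij equals the minimum over all length-2 walks i = v_0 → v_1 → … → v_2 = j of Σ_t A[v_t][v_{t+1}]. For example, for (i, j) = (0, 1) we minimise over 2 possible intermediate vertex sequences; the minimum is 6, attained along the walk 0 → 1 → 1.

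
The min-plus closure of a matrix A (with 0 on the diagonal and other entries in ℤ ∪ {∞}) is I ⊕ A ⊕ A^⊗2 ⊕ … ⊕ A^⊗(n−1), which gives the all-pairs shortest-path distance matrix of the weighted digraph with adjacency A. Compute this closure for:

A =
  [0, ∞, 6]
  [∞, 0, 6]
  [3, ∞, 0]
Closure =
  [0, ∞, 6]
  [9, 0, 6]
  [3, ∞, 0]

This is the Floyd-Warshall all-pairs shortest-path computation. For each intermediate vertex k = 0, 1, …, 2, update dist[i][j] ← min(dist[i][j], dist[i][k] + dist[k][j]). The final matrix gives, for each (i, j), the minimum total weight of any directed path from i to j (possibly empty when i = j).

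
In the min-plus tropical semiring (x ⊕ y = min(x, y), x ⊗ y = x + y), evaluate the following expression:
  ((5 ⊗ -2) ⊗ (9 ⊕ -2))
((5 ⊗ -2) ⊗ (9 ⊕ -2)) = 1

Expand innermost to outermost. Recall ⊕ takes the minimum of its arguments and ⊗ takes their sum. Working out the expression ((5 ⊗ -2) ⊗ (9 ⊕ -2)) gives 1.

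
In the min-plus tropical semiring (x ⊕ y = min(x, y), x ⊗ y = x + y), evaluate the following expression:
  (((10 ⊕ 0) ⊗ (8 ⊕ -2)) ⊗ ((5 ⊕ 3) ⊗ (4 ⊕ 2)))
(((10 ⊕ 0) ⊗ (8 ⊕ -2)) ⊗ ((5 ⊕ 3) ⊗ (4 ⊕ 2))) = 3

Expand innermost to outermost. Recall ⊕ takes the minimum of its arguments and ⊗ takes their sum. Working out the expression (((10 ⊕ 0) ⊗ (8 ⊕ -2)) ⊗ ((5 ⊕ 3) ⊗ (4 ⊕ 2))) gives 3.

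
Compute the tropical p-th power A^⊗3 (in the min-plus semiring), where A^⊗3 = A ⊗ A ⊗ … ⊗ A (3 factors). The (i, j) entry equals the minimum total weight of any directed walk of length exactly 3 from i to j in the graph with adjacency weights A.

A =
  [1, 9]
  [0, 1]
A^⊗3 =
  [3, 11]
  [2, 3]

Each entry (A^⊗3)_ij equals the minimum over all length-3 walks i = v_0 → v_1 → … → v_3 = j of Σ_t A[v_t][v_{t+1}]. For example, for (i, j) = (0, 1) we minimise over 4 possible intermediate vertex sequences; the minimum is 11, attained along the walk 0 → 0 → 0 → 1.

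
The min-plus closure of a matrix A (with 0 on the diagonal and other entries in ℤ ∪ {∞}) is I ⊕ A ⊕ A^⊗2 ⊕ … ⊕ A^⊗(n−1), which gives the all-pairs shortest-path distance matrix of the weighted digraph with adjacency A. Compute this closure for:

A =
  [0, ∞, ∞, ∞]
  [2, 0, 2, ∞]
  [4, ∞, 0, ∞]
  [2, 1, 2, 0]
Closure =
  [0, ∞, ∞, ∞]
  [2, 0, 2, ∞]
  [4, ∞, 0, ∞]
  [2, 1, 2, 0]

This is the Floyd-Warshall all-pairs shortest-path computation. For each intermediate vertex k = 0, 1, …, 3, update dist[i][j] ← min(dist[i][j], dist[i][k] + dist[k][j]). The final matrix gives, for each (i, j), the minimum total weight of any directed path from i to j (possibly empty when i = j).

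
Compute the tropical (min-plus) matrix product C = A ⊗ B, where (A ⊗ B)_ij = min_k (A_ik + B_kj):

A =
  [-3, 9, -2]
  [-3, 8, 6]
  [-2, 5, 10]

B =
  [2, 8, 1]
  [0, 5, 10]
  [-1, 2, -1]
A ⊗ B =
  [-3, 0, -3]
  [-1, 5, -2]
  [0, 6, -1]

Apply the min-plus product entry-by-entry:
  C[0][0] = min over k of (A[0][0] + B[0][0] = -3 + 2 = -1, A[0][1] + B[1][0] = 9 + 0 = 9, A[0][2] + B[2][0] = -2 + -1 = -3) = -3 (attained at k = 2)
  C[0][1] = min over k of (A[0][0] + B[0][1] = -3 + 8 = 5, A[0][1] + B[1][1] = 9 + 5 = 14, A[0][2] + B[2][1] = -2 + 2 = 0) = 0 (attained at k = 2)
  C[0][2] = min over k of (A[0][0] + B[0][2] = -3 + 1 = -2, A[0][1] + B[1][2] = 9 + 10 = 19, A[0][2] + B[2][2] = -2 + -1 = -3) = -3 (attained at k = 2)
  C[1][0] = min over k of (A[1][0] + B[0][0] = -3 + 2 = -1, A[1][1] + B[1][0] = 8 + 0 = 8, A[1][2] + B[2][0] = 6 + -1 = 5) = -1 (attained at k = 0)
  C[1][1] = min over k of (A[1][0] + B[0][1] = -3 + 8 = 5, A[1][1] + B[1][1] = 8 + 5 = 13, A[1][2] + B[2][1] = 6 + 2 = 8) = 5 (attained at k = 0)
  C[1][2] = min over k of (A[1][0] + B[0][2] = -3 + 1 = -2, A[1][1] + B[1][2] = 8 + 10 = 18, A[1][2] + B[2][2] = 6 + -1 = 5) = -2 (attained at k = 0)
  C[2][0] = min over k of (A[2][0] + B[0][0] = -2 + 2 = 0, A[2][1] + B[1][0] = 5 + 0 = 5, A[2][2] + B[2][0] = 10 + -1 = 9) = 0 (attained at k = 0)
  C[2][1] = min over k of (A[2][0] + B[0][1] = -2 + 8 = 6, A[2][1] + B[1][1] = 5 + 5 = 10, A[2][2] + B[2][1] = 10 + 2 = 12) = 6 (attained at k = 0)
  C[2][2] = min over k of (A[2][0] + B[0][2] = -2 + 1 = -1, A[2][1] + B[1][2] = 5 + 10 = 15, A[2][2] + B[2][2] = 10 + -1 = 9) = -1 (attained at k = 0)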